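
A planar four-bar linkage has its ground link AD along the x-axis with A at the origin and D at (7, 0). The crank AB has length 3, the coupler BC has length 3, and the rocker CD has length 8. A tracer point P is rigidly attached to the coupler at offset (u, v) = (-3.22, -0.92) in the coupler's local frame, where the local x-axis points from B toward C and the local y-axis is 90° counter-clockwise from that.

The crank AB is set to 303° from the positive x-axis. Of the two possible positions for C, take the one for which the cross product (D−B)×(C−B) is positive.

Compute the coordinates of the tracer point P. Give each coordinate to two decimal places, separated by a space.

A=(0,0), D=(7.00,0)
B = A + 3.00·(cos303°, sin303°) = (1.6339, -2.5160)
|BD| = 5.9266
circle(B,3.00) ∩ circle(D,8.00): a=-1.6767, h=2.4877
  candidates: C₊=(-0.9403,-0.9754) cross=14.744; C₋=(1.1719,-5.4802) cross=-14.744
  mode + wants cross > 0 → take C=(-0.9403,-0.9754) (cross=14.744)
ex = (C−B)/|BC| = (-0.8581,0.5135); ey = (-0.5135,-0.8581)
P = B + -3.22·ex + -0.92·ey = (4.8694,-3.3801)

4.87 -3.38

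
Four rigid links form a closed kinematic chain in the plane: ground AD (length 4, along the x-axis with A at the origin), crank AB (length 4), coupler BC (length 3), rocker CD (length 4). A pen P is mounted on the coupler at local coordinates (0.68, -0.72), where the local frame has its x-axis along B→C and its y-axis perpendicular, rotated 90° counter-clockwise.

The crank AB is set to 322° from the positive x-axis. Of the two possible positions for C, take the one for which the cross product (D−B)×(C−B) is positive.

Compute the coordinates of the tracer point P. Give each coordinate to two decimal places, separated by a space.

A=(0,0), D=(4.00,0)
B = A + 4.00·(cos322°, sin322°) = (3.1520, -2.4626)
|BD| = 2.6045
circle(B,3.00) ∩ circle(D,4.00): a=-0.0415, h=2.9997
  candidates: C₊=(0.3022,-1.5253) cross=7.813; C₋=(5.9748,-3.4785) cross=-7.813
  mode + wants cross > 0 → take C=(0.3022,-1.5253) (cross=7.813)
ex = (C−B)/|BC| = (-0.9499,0.3124); ey = (-0.3124,-0.9499)
P = B + 0.68·ex + -0.72·ey = (2.7310,-1.5662)

2.73 -1.57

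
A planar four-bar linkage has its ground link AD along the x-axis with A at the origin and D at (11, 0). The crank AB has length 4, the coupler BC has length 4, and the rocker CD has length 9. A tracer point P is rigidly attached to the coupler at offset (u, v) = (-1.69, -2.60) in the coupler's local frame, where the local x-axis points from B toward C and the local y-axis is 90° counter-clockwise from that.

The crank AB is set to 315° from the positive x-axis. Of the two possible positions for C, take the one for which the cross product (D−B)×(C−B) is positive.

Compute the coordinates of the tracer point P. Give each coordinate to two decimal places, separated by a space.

5.70 -3.99

A=(0,0), D=(11.00,0)
B = A + 4.00·(cos315°, sin315°) = (2.8284, -2.8284)
|BD| = 8.6472
circle(B,4.00) ∩ circle(D,9.00): a=0.5652, h=3.9599
  candidates: C₊=(2.0673,1.0985) cross=34.242; C₋=(4.6578,-6.3856) cross=-34.242
  mode + wants cross > 0 → take C=(2.0673,1.0985) (cross=34.242)
ex = (C−B)/|BC| = (-0.1903,0.9817); ey = (-0.9817,-0.1903)
P = B + -1.69·ex + -2.60·ey = (5.7025,-3.9928)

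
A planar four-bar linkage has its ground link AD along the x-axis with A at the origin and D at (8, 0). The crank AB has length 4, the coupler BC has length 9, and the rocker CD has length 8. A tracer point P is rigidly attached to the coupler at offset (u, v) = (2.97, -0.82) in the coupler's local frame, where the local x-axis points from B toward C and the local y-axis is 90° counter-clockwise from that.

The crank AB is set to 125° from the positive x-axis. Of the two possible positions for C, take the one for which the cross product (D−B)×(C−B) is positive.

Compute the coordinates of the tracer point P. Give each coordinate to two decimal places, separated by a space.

A=(0,0), D=(8.00,0)
B = A + 4.00·(cos125°, sin125°) = (-2.2943, 3.2766)
|BD| = 10.8032
circle(B,9.00) ∩ circle(D,8.00): a=6.1884, h=6.5348
  candidates: C₊=(5.5846,7.6267) cross=70.597; C₋=(1.6206,-4.8273) cross=-70.597
  mode + wants cross > 0 → take C=(5.5846,7.6267) (cross=70.597)
ex = (C−B)/|BC| = (0.8754,0.4833); ey = (-0.4833,0.8754)
P = B + 2.97·ex + -0.82·ey = (0.7021,3.9943)

0.70 3.99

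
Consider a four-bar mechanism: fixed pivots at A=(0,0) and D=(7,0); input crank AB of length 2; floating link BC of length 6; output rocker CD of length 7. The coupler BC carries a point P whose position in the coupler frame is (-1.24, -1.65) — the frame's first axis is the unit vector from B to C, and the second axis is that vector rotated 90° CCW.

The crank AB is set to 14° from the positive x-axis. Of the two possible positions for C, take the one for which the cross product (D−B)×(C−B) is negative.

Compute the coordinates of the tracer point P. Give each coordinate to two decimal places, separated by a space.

0.16 1.52

A=(0,0), D=(7.00,0)
B = A + 2.00·(cos14°, sin14°) = (1.9406, 0.4838)
|BD| = 5.0825
circle(B,6.00) ∩ circle(D,7.00): a=1.2623, h=5.8657
  candidates: C₊=(3.7556,6.2027) cross=29.812; C₋=(2.6388,-5.4754) cross=-29.812
  mode - wants cross < 0 → take C=(2.6388,-5.4754) (cross=-29.812)
ex = (C−B)/|BC| = (0.1164,-0.9932); ey = (0.9932,0.1164)
P = B + -1.24·ex + -1.65·ey = (0.1575,1.5234)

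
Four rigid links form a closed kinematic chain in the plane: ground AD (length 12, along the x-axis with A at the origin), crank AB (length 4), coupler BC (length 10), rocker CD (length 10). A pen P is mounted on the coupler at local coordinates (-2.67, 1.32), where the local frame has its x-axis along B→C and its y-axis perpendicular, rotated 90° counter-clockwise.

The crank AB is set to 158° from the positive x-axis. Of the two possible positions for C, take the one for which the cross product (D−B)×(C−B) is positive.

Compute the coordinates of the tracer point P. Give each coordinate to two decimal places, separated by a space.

A=(0,0), D=(12.00,0)
B = A + 4.00·(cos158°, sin158°) = (-3.7087, 1.4984)
|BD| = 15.7800
circle(B,10.00) ∩ circle(D,10.00): a=7.8900, h=6.1439
  candidates: C₊=(4.7290,6.8654) cross=96.951; C₋=(3.5622,-5.3669) cross=-96.951
  mode + wants cross > 0 → take C=(4.7290,6.8654) (cross=96.951)
ex = (C−B)/|BC| = (0.8438,0.5367); ey = (-0.5367,0.8438)
P = B + -2.67·ex + 1.32·ey = (-6.6701,1.1792)

-6.67 1.18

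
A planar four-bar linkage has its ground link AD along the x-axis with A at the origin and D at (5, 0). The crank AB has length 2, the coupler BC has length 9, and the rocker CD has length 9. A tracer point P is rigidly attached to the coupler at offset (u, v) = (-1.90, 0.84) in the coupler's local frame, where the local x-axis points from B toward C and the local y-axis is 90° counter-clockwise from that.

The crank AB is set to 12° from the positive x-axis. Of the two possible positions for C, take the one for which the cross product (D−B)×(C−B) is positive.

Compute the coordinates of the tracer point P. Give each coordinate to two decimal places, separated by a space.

0.58 -1.14

A=(0,0), D=(5.00,0)
B = A + 2.00·(cos12°, sin12°) = (1.9563, 0.4158)
|BD| = 3.0720
circle(B,9.00) ∩ circle(D,9.00): a=1.5360, h=8.8680
  candidates: C₊=(4.6785,8.9943) cross=27.242; C₋=(2.2778,-8.5784) cross=-27.242
  mode + wants cross > 0 → take C=(4.6785,8.9943) (cross=27.242)
ex = (C−B)/|BC| = (0.3025,0.9532); ey = (-0.9532,0.3025)
P = B + -1.90·ex + 0.84·ey = (0.5810,-1.1411)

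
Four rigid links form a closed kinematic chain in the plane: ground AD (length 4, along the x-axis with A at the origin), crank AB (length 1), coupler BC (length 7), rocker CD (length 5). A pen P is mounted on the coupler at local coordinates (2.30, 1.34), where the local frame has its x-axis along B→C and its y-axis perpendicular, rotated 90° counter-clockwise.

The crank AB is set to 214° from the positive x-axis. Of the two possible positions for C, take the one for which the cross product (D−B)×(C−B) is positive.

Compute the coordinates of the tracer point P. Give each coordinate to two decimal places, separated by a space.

-0.48 2.08

A=(0,0), D=(4.00,0)
B = A + 1.00·(cos214°, sin214°) = (-0.8290, -0.5592)
|BD| = 4.8613
circle(B,7.00) ∩ circle(D,5.00): a=4.8991, h=4.9999
  candidates: C₊=(3.4624,4.9710) cross=24.306; C₋=(4.6127,-4.9623) cross=-24.306
  mode + wants cross > 0 → take C=(3.4624,4.9710) (cross=24.306)
ex = (C−B)/|BC| = (0.6131,0.7900); ey = (-0.7900,0.6131)
P = B + 2.30·ex + 1.34·ey = (-0.4776,2.0794)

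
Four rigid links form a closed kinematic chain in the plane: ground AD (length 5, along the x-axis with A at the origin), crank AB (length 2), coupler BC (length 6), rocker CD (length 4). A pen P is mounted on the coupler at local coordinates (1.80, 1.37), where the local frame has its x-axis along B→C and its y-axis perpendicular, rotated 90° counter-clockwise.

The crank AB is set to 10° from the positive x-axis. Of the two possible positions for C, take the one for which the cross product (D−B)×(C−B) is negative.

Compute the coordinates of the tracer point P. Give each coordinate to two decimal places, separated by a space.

A=(0,0), D=(5.00,0)
B = A + 2.00·(cos10°, sin10°) = (1.9696, 0.3473)
|BD| = 3.0502
circle(B,6.00) ∩ circle(D,4.00): a=4.8036, h=3.5952
  candidates: C₊=(7.1513,3.3722) cross=10.966; C₋=(6.3326,-3.7715) cross=-10.966
  mode - wants cross < 0 → take C=(6.3326,-3.7715) (cross=-10.966)
ex = (C−B)/|BC| = (0.7272,-0.6865); ey = (0.6865,0.7272)
P = B + 1.80·ex + 1.37·ey = (4.2190,0.1079)

4.22 0.11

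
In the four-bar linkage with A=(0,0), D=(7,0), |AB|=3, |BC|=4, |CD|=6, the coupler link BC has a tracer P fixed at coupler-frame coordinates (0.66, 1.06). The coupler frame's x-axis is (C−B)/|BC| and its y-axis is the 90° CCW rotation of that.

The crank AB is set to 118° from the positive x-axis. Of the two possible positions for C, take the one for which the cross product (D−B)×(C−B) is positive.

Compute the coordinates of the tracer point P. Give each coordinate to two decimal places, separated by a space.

A=(0,0), D=(7.00,0)
B = A + 3.00·(cos118°, sin118°) = (-1.4084, 2.6488)
|BD| = 8.8158
circle(B,4.00) ∩ circle(D,6.00): a=3.2736, h=2.2987
  candidates: C₊=(2.4045,3.8577) cross=20.264; C₋=(1.0232,-0.5272) cross=-20.264
  mode + wants cross > 0 → take C=(2.4045,3.8577) (cross=20.264)
ex = (C−B)/|BC| = (0.9532,0.3022); ey = (-0.3022,0.9532)
P = B + 0.66·ex + 1.06·ey = (-1.0996,3.8587)

-1.10 3.86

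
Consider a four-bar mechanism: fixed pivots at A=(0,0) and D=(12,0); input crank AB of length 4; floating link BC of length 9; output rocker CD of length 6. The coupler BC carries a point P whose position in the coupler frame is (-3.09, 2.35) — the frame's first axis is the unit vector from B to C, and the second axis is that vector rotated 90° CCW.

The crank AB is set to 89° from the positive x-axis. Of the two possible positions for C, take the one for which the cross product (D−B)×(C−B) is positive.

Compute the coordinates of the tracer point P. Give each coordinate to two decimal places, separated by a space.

-3.30 5.92

A=(0,0), D=(12.00,0)
B = A + 4.00·(cos89°, sin89°) = (0.0698, 3.9994)
|BD| = 12.5827
circle(B,9.00) ∩ circle(D,6.00): a=8.0795, h=3.9650
  candidates: C₊=(8.9906,5.1907) cross=49.891; C₋=(6.4701,-2.3281) cross=-49.891
  mode + wants cross > 0 → take C=(8.9906,5.1907) (cross=49.891)
ex = (C−B)/|BC| = (0.9912,0.1324); ey = (-0.1324,0.9912)
P = B + -3.09·ex + 2.35·ey = (-3.3041,5.9197)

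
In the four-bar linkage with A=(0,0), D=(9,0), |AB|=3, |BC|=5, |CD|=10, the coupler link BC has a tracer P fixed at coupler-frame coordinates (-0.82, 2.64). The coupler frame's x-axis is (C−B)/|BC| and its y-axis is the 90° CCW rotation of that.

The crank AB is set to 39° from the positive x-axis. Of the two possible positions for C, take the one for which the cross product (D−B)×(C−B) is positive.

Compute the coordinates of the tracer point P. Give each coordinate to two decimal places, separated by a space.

A=(0,0), D=(9.00,0)
B = A + 3.00·(cos39°, sin39°) = (2.3314, 1.8880)
|BD| = 6.9307
circle(B,5.00) ∩ circle(D,10.00): a=-1.9454, h=4.6060
  candidates: C₊=(1.7143,6.8497) cross=31.923; C₋=(-0.7951,-2.0139) cross=-31.923
  mode + wants cross > 0 → take C=(1.7143,6.8497) (cross=31.923)
ex = (C−B)/|BC| = (-0.1234,0.9924); ey = (-0.9924,-0.1234)
P = B + -0.82·ex + 2.64·ey = (-0.1872,0.7484)

-0.19 0.75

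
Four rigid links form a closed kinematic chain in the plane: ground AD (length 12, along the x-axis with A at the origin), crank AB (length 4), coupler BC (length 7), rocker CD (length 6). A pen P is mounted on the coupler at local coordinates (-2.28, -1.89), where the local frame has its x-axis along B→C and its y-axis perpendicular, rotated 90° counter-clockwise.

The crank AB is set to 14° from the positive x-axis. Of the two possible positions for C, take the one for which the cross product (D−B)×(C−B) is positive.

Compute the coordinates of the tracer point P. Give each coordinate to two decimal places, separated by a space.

A=(0,0), D=(12.00,0)
B = A + 4.00·(cos14°, sin14°) = (3.8812, 0.9677)
|BD| = 8.1763
circle(B,7.00) ∩ circle(D,6.00): a=4.8831, h=5.0155
  candidates: C₊=(9.3236,5.3700) cross=41.008; C₋=(8.1364,-4.5905) cross=-41.008
  mode + wants cross > 0 → take C=(9.3236,5.3700) (cross=41.008)
ex = (C−B)/|BC| = (0.7775,0.6289); ey = (-0.6289,0.7775)
P = B + -2.28·ex + -1.89·ey = (3.2971,-1.9357)

3.30 -1.94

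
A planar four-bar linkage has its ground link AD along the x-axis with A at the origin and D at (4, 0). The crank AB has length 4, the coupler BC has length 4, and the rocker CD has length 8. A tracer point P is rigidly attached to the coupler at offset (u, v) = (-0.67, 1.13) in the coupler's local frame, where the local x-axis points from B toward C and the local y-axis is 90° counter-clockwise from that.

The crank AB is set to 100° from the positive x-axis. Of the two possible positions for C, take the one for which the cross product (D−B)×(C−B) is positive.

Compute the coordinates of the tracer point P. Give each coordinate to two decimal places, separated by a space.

-2.01 3.87

A=(0,0), D=(4.00,0)
B = A + 4.00·(cos100°, sin100°) = (-0.6946, 3.9392)
|BD| = 6.1284
circle(B,4.00) ∩ circle(D,8.00): a=-0.8520, h=3.9082
  candidates: C₊=(1.1648,7.4808) cross=23.951; C₋=(-3.8594,1.4931) cross=-23.951
  mode + wants cross > 0 → take C=(1.1648,7.4808) (cross=23.951)
ex = (C−B)/|BC| = (0.4649,0.8854); ey = (-0.8854,0.4649)
P = B + -0.67·ex + 1.13·ey = (-2.0065,3.8713)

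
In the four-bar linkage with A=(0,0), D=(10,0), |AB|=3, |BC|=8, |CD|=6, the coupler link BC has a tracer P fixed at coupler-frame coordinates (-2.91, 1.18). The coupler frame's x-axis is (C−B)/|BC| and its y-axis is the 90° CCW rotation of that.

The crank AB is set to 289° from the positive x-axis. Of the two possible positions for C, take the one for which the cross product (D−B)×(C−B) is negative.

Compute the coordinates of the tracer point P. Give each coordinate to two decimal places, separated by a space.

A=(0,0), D=(10.00,0)
B = A + 3.00·(cos289°, sin289°) = (0.9767, -2.8366)
|BD| = 9.4586
circle(B,8.00) ∩ circle(D,6.00): a=6.2094, h=5.0441
  candidates: C₊=(5.3877,3.8375) cross=47.710; C₋=(8.4130,-5.7863) cross=-47.710
  mode - wants cross < 0 → take C=(8.4130,-5.7863) (cross=-47.710)
ex = (C−B)/|BC| = (0.9295,-0.3687); ey = (0.3687,0.9295)
P = B + -2.91·ex + 1.18·ey = (-1.2932,-0.6667)

-1.29 -0.67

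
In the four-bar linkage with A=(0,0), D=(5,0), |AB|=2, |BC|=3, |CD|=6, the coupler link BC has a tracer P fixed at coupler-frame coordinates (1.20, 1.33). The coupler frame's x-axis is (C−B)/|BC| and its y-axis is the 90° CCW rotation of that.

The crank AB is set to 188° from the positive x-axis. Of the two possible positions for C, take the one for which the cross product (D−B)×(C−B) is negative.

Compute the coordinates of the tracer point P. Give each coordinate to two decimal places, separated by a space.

A=(0,0), D=(5.00,0)
B = A + 2.00·(cos188°, sin188°) = (-1.9805, -0.2783)
|BD| = 6.9861
circle(B,3.00) ∩ circle(D,6.00): a=1.5606, h=2.5621
  candidates: C₊=(-0.5232,2.3439) cross=17.899; C₋=(-0.3191,-2.7762) cross=-17.899
  mode - wants cross < 0 → take C=(-0.3191,-2.7762) (cross=-17.899)
ex = (C−B)/|BC| = (0.5538,-0.8326); ey = (0.8326,0.5538)
P = B + 1.20·ex + 1.33·ey = (-0.2085,-0.5409)

-0.21 -0.54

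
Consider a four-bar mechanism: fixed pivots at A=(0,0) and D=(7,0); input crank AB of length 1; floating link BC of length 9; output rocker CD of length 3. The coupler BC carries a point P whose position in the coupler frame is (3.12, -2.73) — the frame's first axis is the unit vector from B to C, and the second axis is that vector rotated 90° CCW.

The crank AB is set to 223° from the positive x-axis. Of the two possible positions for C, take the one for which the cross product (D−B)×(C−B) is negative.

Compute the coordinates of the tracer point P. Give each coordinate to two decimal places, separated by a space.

A=(0,0), D=(7.00,0)
B = A + 1.00·(cos223°, sin223°) = (-0.7314, -0.6820)
|BD| = 7.7614
circle(B,9.00) ∩ circle(D,3.00): a=8.5190, h=2.9027
  candidates: C₊=(7.4997,2.9581) cross=22.529; C₋=(8.0098,-2.8249) cross=-22.529
  mode - wants cross < 0 → take C=(8.0098,-2.8249) (cross=-22.529)
ex = (C−B)/|BC| = (0.9712,-0.2381); ey = (0.2381,0.9712)
P = B + 3.12·ex + -2.73·ey = (1.6489,-4.0764)

1.65 -4.08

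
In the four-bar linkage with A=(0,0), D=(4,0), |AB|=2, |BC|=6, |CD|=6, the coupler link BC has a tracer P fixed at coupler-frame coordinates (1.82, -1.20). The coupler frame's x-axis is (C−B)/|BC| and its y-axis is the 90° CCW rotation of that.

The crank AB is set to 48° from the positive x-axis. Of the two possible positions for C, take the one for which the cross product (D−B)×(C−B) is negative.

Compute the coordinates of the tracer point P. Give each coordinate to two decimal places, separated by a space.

-0.28 0.02

A=(0,0), D=(4.00,0)
B = A + 2.00·(cos48°, sin48°) = (1.3383, 1.4863)
|BD| = 3.0486
circle(B,6.00) ∩ circle(D,6.00): a=1.5243, h=5.8031
  candidates: C₊=(5.4984,5.8099) cross=17.691; C₋=(-0.1601,-4.3236) cross=-17.691
  mode - wants cross < 0 → take C=(-0.1601,-4.3236) (cross=-17.691)
ex = (C−B)/|BC| = (-0.2497,-0.9683); ey = (0.9683,-0.2497)
P = B + 1.82·ex + -1.20·ey = (-0.2782,0.0236)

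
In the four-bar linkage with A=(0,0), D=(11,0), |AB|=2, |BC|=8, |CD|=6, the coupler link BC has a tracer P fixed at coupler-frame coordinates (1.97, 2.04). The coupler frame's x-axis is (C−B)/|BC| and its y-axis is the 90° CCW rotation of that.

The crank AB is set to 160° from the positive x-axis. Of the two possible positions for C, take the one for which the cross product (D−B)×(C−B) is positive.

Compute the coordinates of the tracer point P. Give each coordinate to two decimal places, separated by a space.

-0.57 3.20

A=(0,0), D=(11.00,0)
B = A + 2.00·(cos160°, sin160°) = (-1.8794, 0.6840)
|BD| = 12.8975
circle(B,8.00) ∩ circle(D,6.00): a=7.5342, h=2.6898
  candidates: C₊=(5.7869,2.9705) cross=34.692; C₋=(5.5016,-2.4016) cross=-34.692
  mode + wants cross > 0 → take C=(5.7869,2.9705) (cross=34.692)
ex = (C−B)/|BC| = (0.9583,0.2858); ey = (-0.2858,0.9583)
P = B + 1.97·ex + 2.04·ey = (-0.5746,3.2020)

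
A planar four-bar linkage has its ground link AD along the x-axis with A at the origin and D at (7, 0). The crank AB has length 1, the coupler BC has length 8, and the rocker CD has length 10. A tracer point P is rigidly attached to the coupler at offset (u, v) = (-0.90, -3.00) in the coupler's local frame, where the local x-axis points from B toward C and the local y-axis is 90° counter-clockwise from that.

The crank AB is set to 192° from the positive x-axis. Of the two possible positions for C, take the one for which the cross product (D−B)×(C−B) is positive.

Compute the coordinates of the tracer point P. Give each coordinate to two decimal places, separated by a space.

A=(0,0), D=(7.00,0)
B = A + 1.00·(cos192°, sin192°) = (-0.9781, -0.2079)
|BD| = 7.9809
circle(B,8.00) ∩ circle(D,10.00): a=1.7350, h=7.8096
  candidates: C₊=(0.5528,7.6442) cross=62.327; C₋=(0.9597,-7.9696) cross=-62.327
  mode + wants cross > 0 → take C=(0.5528,7.6442) (cross=62.327)
ex = (C−B)/|BC| = (0.1914,0.9815); ey = (-0.9815,0.1914)
P = B + -0.90·ex + -3.00·ey = (1.7942,-1.6654)

1.79 -1.67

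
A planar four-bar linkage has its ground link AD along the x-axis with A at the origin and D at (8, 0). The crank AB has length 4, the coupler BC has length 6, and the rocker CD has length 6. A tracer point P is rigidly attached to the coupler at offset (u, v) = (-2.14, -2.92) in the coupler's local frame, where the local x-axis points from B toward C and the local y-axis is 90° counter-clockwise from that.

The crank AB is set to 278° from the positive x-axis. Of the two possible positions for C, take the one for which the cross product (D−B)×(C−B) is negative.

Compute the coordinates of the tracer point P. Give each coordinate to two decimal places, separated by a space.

A=(0,0), D=(8.00,0)
B = A + 4.00·(cos278°, sin278°) = (0.5567, -3.9611)
|BD| = 8.4317
circle(B,6.00) ∩ circle(D,6.00): a=4.2158, h=4.2693
  candidates: C₊=(2.2727,1.7883) cross=35.997; C₋=(6.2840,-5.7494) cross=-35.997
  mode - wants cross < 0 → take C=(6.2840,-5.7494) (cross=-35.997)
ex = (C−B)/|BC| = (0.9546,-0.2981); ey = (0.2981,0.9546)
P = B + -2.14·ex + -2.92·ey = (-2.3564,-6.1105)

-2.36 -6.11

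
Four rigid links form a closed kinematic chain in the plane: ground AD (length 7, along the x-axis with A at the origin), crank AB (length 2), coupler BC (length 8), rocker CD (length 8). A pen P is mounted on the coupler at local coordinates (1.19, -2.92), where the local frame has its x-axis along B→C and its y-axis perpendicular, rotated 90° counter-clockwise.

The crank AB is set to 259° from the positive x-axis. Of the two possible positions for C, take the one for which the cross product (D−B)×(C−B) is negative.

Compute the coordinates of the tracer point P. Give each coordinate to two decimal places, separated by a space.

A=(0,0), D=(7.00,0)
B = A + 2.00·(cos259°, sin259°) = (-0.3816, -1.9633)
|BD| = 7.6382
circle(B,8.00) ∩ circle(D,8.00): a=3.8191, h=7.0295
  candidates: C₊=(1.5024,5.8117) cross=53.693; C₋=(5.1160,-7.7750) cross=-53.693
  mode - wants cross < 0 → take C=(5.1160,-7.7750) (cross=-53.693)
ex = (C−B)/|BC| = (0.6872,-0.7265); ey = (0.7265,0.6872)
P = B + 1.19·ex + -2.92·ey = (-1.6851,-4.8344)

-1.69 -4.83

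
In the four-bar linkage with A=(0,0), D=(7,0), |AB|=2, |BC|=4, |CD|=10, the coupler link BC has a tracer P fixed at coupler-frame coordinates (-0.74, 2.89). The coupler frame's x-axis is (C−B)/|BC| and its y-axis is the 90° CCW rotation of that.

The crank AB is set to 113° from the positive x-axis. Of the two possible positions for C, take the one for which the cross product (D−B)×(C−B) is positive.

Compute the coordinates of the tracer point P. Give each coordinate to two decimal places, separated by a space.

A=(0,0), D=(7.00,0)
B = A + 2.00·(cos113°, sin113°) = (-0.7815, 1.8410)
|BD| = 7.9963
circle(B,4.00) ∩ circle(D,10.00): a=-1.2543, h=3.7983
  candidates: C₊=(-1.1276,5.8260) cross=30.372; C₋=(-2.8766,-1.5664) cross=-30.372
  mode + wants cross > 0 → take C=(-1.1276,5.8260) (cross=30.372)
ex = (C−B)/|BC| = (-0.0865,0.9962); ey = (-0.9962,-0.0865)
P = B + -0.74·ex + 2.89·ey = (-3.5966,0.8537)

-3.60 0.85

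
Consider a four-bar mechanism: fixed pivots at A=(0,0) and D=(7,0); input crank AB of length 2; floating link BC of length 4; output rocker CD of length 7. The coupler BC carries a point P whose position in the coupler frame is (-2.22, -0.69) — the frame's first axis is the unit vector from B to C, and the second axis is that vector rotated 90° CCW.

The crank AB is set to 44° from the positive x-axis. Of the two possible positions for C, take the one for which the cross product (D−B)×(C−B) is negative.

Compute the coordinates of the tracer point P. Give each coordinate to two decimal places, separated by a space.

A=(0,0), D=(7.00,0)
B = A + 2.00·(cos44°, sin44°) = (1.4387, 1.3893)
|BD| = 5.7322
circle(B,4.00) ∩ circle(D,7.00): a=-0.0123, h=4.0000
  candidates: C₊=(2.3962,5.2730) cross=22.929; C₋=(0.4572,-2.4884) cross=-22.929
  mode - wants cross < 0 → take C=(0.4572,-2.4884) (cross=-22.929)
ex = (C−B)/|BC| = (-0.2454,-0.9694); ey = (0.9694,-0.2454)
P = B + -2.22·ex + -0.69·ey = (1.3145,3.7108)

1.31 3.71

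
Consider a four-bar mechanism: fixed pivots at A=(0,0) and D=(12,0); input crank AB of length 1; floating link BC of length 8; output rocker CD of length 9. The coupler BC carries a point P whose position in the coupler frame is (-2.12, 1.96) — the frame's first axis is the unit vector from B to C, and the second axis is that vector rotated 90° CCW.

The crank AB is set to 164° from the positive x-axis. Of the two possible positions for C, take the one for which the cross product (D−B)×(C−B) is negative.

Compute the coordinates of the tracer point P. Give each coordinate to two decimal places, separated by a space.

-1.10 3.16

A=(0,0), D=(12.00,0)
B = A + 1.00·(cos164°, sin164°) = (-0.9613, 0.2756)
|BD| = 12.9642
circle(B,8.00) ∩ circle(D,9.00): a=5.8264, h=5.4820
  candidates: C₊=(4.9804,5.6325) cross=71.070; C₋=(4.7473,-5.3290) cross=-71.070
  mode - wants cross < 0 → take C=(4.7473,-5.3290) (cross=-71.070)
ex = (C−B)/|BC| = (0.7136,-0.7006); ey = (0.7006,0.7136)
P = B + -2.12·ex + 1.96·ey = (-1.1009,3.1595)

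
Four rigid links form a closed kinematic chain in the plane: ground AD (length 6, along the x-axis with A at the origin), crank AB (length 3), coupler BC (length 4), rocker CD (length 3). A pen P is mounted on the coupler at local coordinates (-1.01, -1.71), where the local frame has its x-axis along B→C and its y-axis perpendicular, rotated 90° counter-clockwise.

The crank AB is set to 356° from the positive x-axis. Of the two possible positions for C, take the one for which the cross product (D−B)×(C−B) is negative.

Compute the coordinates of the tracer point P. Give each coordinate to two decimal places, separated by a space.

A=(0,0), D=(6.00,0)
B = A + 3.00·(cos356°, sin356°) = (2.9927, -0.2093)
|BD| = 3.0146
circle(B,4.00) ∩ circle(D,3.00): a=2.6683, h=2.9799
  candidates: C₊=(5.4477,2.9487) cross=8.983; C₋=(5.8614,-2.9968) cross=-8.983
  mode - wants cross < 0 → take C=(5.8614,-2.9968) (cross=-8.983)
ex = (C−B)/|BC| = (0.7172,-0.6969); ey = (0.6969,0.7172)
P = B + -1.01·ex + -1.71·ey = (1.0767,-0.7318)

1.08 -0.73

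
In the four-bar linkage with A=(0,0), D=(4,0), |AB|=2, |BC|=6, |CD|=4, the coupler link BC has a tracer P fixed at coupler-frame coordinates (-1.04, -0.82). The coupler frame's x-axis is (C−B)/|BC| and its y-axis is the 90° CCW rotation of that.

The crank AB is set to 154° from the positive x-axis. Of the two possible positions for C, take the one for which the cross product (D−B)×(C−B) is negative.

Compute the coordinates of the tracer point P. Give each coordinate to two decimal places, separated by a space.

A=(0,0), D=(4.00,0)
B = A + 2.00·(cos154°, sin154°) = (-1.7976, 0.8767)
|BD| = 5.8635
circle(B,6.00) ∩ circle(D,4.00): a=4.6372, h=3.8074
  candidates: C₊=(3.3568,3.9479) cross=22.325; C₋=(2.2182,-3.5812) cross=-22.325
  mode - wants cross < 0 → take C=(2.2182,-3.5812) (cross=-22.325)
ex = (C−B)/|BC| = (0.6693,-0.7430); ey = (0.7430,0.6693)
P = B + -1.04·ex + -0.82·ey = (-3.1029,1.1006)

-3.10 1.10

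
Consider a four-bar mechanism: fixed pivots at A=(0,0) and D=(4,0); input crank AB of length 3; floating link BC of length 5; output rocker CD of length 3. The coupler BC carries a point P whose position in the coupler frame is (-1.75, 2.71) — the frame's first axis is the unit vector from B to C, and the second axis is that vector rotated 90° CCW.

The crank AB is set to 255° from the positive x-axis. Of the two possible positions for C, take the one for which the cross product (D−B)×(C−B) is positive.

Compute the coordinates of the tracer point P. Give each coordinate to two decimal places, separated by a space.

A=(0,0), D=(4.00,0)
B = A + 3.00·(cos255°, sin255°) = (-0.7765, -2.8978)
|BD| = 5.5867
circle(B,5.00) ∩ circle(D,3.00): a=4.2253, h=2.6733
  candidates: C₊=(1.4494,1.5794) cross=14.935; C₋=(4.2227,-2.9917) cross=-14.935
  mode + wants cross > 0 → take C=(1.4494,1.5794) (cross=14.935)
ex = (C−B)/|BC| = (0.4452,0.8954); ey = (-0.8954,0.4452)
P = B + -1.75·ex + 2.71·ey = (-3.9822,-3.2584)

-3.98 -3.26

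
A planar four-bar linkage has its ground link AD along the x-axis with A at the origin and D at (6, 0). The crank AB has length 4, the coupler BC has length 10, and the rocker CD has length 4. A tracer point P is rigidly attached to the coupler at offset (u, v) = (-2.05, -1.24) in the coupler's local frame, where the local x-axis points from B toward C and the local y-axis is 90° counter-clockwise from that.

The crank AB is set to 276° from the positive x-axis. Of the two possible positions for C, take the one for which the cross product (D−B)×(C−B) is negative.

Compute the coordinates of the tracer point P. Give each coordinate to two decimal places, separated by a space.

A=(0,0), D=(6.00,0)
B = A + 4.00·(cos276°, sin276°) = (0.4181, -3.9781)
|BD| = 6.8544
circle(B,10.00) ∩ circle(D,4.00): a=9.5547, h=2.9510
  candidates: C₊=(6.4863,3.9703) cross=20.227; C₋=(9.9117,-0.8360) cross=-20.227
  mode - wants cross < 0 → take C=(9.9117,-0.8360) (cross=-20.227)
ex = (C−B)/|BC| = (0.9494,0.3142); ey = (-0.3142,0.9494)
P = B + -2.05·ex + -1.24·ey = (-1.1384,-5.7994)

-1.14 -5.80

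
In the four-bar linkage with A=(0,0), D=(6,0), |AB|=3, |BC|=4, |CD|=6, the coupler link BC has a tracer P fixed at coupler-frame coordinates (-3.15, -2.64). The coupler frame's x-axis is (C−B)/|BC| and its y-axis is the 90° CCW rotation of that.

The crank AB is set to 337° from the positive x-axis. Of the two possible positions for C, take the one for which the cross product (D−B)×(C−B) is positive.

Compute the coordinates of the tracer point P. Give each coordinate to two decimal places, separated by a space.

A=(0,0), D=(6.00,0)
B = A + 3.00·(cos337°, sin337°) = (2.7615, -1.1722)
|BD| = 3.4441
circle(B,4.00) ∩ circle(D,6.00): a=-1.1815, h=3.8215
  candidates: C₊=(0.3499,2.0191) cross=13.162; C₋=(2.9512,-5.1677) cross=-13.162
  mode + wants cross > 0 → take C=(0.3499,2.0191) (cross=13.162)
ex = (C−B)/|BC| = (-0.6029,0.7978); ey = (-0.7978,-0.6029)
P = B + -3.15·ex + -2.64·ey = (6.7669,-2.0937)

6.77 -2.09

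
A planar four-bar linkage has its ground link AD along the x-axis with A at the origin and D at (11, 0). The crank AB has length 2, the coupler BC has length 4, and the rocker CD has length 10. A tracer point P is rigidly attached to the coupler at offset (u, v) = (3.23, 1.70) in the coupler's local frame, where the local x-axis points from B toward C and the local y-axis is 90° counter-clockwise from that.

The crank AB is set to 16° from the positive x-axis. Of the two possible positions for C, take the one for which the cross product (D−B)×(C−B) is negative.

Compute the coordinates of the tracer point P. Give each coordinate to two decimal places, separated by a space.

3.36 -2.80

A=(0,0), D=(11.00,0)
B = A + 2.00·(cos16°, sin16°) = (1.9225, 0.5513)
|BD| = 9.0942
circle(B,4.00) ∩ circle(D,10.00): a=-0.0712, h=3.9994
  candidates: C₊=(2.0939,4.5476) cross=36.371; C₋=(1.6090,-3.4364) cross=-36.371
  mode - wants cross < 0 → take C=(1.6090,-3.4364) (cross=-36.371)
ex = (C−B)/|BC| = (-0.0784,-0.9969); ey = (0.9969,-0.0784)
P = B + 3.23·ex + 1.70·ey = (3.3641,-2.8020)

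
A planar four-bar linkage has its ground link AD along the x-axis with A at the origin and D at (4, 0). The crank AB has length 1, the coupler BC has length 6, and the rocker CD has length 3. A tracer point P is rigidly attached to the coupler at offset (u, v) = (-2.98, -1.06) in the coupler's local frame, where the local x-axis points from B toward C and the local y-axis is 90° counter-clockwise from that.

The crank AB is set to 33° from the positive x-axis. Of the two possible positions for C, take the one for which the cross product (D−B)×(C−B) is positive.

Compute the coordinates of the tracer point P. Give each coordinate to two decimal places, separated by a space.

-2.05 -0.75

A=(0,0), D=(4.00,0)
B = A + 1.00·(cos33°, sin33°) = (0.8387, 0.5446)
|BD| = 3.2079
circle(B,6.00) ∩ circle(D,3.00): a=5.8123, h=1.4890
  candidates: C₊=(6.8194,1.0252) cross=4.777; C₋=(6.3138,-1.9095) cross=-4.777
  mode + wants cross > 0 → take C=(6.8194,1.0252) (cross=4.777)
ex = (C−B)/|BC| = (0.9968,0.0801); ey = (-0.0801,0.9968)
P = B + -2.98·ex + -1.06·ey = (-2.0469,-0.7506)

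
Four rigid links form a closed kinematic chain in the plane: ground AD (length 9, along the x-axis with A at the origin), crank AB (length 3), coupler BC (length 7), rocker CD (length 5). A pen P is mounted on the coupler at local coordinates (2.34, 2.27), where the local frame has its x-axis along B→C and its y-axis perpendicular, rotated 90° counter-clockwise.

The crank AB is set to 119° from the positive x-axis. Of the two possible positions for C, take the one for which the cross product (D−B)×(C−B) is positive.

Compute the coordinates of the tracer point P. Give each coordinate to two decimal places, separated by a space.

A=(0,0), D=(9.00,0)
B = A + 3.00·(cos119°, sin119°) = (-1.4544, 2.6239)
|BD| = 10.7787
circle(B,7.00) ∩ circle(D,5.00): a=6.5026, h=2.5914
  candidates: C₊=(5.4834,3.5544) cross=27.932; C₋=(4.2218,-1.4726) cross=-27.932
  mode + wants cross > 0 → take C=(5.4834,3.5544) (cross=27.932)
ex = (C−B)/|BC| = (0.9911,0.1329); ey = (-0.1329,0.9911)
P = B + 2.34·ex + 2.27·ey = (0.5630,5.1848)

0.56 5.18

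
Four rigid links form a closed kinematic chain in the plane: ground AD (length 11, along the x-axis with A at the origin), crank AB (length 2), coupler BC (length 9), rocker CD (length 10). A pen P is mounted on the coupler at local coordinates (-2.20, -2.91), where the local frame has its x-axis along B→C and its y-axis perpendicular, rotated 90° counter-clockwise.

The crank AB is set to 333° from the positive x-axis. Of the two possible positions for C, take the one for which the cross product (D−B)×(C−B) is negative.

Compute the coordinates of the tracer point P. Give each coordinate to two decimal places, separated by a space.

-1.83 -0.41

A=(0,0), D=(11.00,0)
B = A + 2.00·(cos333°, sin333°) = (1.7820, -0.9080)
|BD| = 9.2626
circle(B,9.00) ∩ circle(D,10.00): a=3.6057, h=8.2462
  candidates: C₊=(4.5620,7.6519) cross=76.381; C₋=(6.1787,-8.7610) cross=-76.381
  mode - wants cross < 0 → take C=(6.1787,-8.7610) (cross=-76.381)
ex = (C−B)/|BC| = (0.4885,-0.8726); ey = (0.8726,0.4885)
P = B + -2.20·ex + -2.91·ey = (-1.8319,-0.4099)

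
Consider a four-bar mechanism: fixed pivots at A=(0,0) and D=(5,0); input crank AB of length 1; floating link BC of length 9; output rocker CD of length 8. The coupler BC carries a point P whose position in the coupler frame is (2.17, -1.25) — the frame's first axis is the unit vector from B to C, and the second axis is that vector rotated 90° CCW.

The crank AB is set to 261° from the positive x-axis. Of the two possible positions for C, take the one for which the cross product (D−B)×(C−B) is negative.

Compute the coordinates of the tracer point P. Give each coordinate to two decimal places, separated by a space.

0.24 -3.46

A=(0,0), D=(5.00,0)
B = A + 1.00·(cos261°, sin261°) = (-0.1564, -0.9877)
|BD| = 5.2502
circle(B,9.00) ∩ circle(D,8.00): a=4.2441, h=7.9365
  candidates: C₊=(2.5188,7.6055) cross=41.668; C₋=(5.5049,-7.9841) cross=-41.668
  mode - wants cross < 0 → take C=(5.5049,-7.9841) (cross=-41.668)
ex = (C−B)/|BC| = (0.6290,-0.7774); ey = (0.7774,0.6290)
P = B + 2.17·ex + -1.25·ey = (0.2369,-3.4609)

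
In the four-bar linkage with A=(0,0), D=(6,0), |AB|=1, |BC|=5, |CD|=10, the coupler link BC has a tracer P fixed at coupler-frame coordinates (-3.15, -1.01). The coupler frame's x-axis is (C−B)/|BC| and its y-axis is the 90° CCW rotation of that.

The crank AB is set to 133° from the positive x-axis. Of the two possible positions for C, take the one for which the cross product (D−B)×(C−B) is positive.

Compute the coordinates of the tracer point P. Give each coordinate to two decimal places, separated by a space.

A=(0,0), D=(6.00,0)
B = A + 1.00·(cos133°, sin133°) = (-0.6820, 0.7314)
|BD| = 6.7219
circle(B,5.00) ∩ circle(D,10.00): a=-2.2178, h=4.4812
  candidates: C₊=(-2.3991,5.4273) cross=30.122; C₋=(-3.3742,-3.4820) cross=-30.122
  mode + wants cross > 0 → take C=(-2.3991,5.4273) (cross=30.122)
ex = (C−B)/|BC| = (-0.3434,0.9392); ey = (-0.9392,-0.3434)
P = B + -3.15·ex + -1.01·ey = (1.3483,-1.8802)

1.35 -1.88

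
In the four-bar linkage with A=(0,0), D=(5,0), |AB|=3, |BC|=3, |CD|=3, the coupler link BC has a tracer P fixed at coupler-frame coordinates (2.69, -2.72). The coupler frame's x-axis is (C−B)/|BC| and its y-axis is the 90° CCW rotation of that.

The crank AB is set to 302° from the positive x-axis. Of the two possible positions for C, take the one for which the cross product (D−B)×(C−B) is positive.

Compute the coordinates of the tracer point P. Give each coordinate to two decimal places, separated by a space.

4.68 -0.28

A=(0,0), D=(5.00,0)
B = A + 3.00·(cos302°, sin302°) = (1.5898, -2.5441)
|BD| = 4.2547
circle(B,3.00) ∩ circle(D,3.00): a=2.1273, h=2.1153
  candidates: C₊=(2.0300,0.4234) cross=9.000; C₋=(4.5597,-2.9675) cross=-9.000
  mode + wants cross > 0 → take C=(2.0300,0.4234) (cross=9.000)
ex = (C−B)/|BC| = (0.1468,0.9892); ey = (-0.9892,0.1468)
P = B + 2.69·ex + -2.72·ey = (4.6751,-0.2824)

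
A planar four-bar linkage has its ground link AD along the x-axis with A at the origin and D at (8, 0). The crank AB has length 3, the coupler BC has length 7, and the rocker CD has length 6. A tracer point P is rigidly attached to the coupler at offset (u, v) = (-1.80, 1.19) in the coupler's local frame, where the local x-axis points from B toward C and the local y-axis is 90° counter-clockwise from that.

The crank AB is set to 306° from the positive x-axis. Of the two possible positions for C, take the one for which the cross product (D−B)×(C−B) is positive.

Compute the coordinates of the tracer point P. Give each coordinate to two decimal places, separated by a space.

0.10 -3.81

A=(0,0), D=(8.00,0)
B = A + 3.00·(cos306°, sin306°) = (1.7634, -2.4271)
|BD| = 6.6923
circle(B,7.00) ∩ circle(D,6.00): a=4.3174, h=5.5100
  candidates: C₊=(3.7885,4.2736) cross=36.874; C₋=(7.7851,-5.9962) cross=-36.874
  mode + wants cross > 0 → take C=(3.7885,4.2736) (cross=36.874)
ex = (C−B)/|BC| = (0.2893,0.9572); ey = (-0.9572,0.2893)
P = B + -1.80·ex + 1.19·ey = (0.1035,-3.8058)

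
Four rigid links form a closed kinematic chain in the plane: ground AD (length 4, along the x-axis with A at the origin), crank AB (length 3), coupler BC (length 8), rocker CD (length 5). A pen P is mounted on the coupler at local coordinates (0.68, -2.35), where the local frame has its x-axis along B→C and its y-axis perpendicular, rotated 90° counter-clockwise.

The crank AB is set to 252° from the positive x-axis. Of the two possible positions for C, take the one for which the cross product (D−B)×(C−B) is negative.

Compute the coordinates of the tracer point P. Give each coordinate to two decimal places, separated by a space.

-0.59 -5.28

A=(0,0), D=(4.00,0)
B = A + 3.00·(cos252°, sin252°) = (-0.9271, -2.8532)
|BD| = 5.6935
circle(B,8.00) ∩ circle(D,5.00): a=6.2717, h=4.9665
  candidates: C₊=(2.0115,4.5876) cross=28.277; C₋=(6.9891,-4.0081) cross=-28.277
  mode - wants cross < 0 → take C=(6.9891,-4.0081) (cross=-28.277)
ex = (C−B)/|BC| = (0.9895,-0.1444); ey = (0.1444,0.9895)
P = B + 0.68·ex + -2.35·ey = (-0.5934,-5.2767)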